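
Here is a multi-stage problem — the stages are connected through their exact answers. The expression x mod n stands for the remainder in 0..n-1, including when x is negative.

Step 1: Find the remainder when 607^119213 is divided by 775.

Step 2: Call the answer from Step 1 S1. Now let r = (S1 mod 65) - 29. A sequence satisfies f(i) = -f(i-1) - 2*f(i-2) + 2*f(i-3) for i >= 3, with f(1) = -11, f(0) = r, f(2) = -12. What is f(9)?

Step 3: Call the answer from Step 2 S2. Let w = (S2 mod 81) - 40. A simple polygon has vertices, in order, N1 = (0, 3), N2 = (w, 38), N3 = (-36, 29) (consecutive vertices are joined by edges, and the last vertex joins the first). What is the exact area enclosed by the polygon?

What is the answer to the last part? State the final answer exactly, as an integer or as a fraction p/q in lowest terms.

Step 1: squarings mod 775: 607^1=607, 607^2=324, 607^4=351, 607^8=751, 607^16=576, 607^32=76, 607^64=351, 607^128=751, 607^256=576, 607^512=76, 607^1024=351, 607^2048=751, 607^4096=576, 607^8192=76, 607^16384=351, 607^32768=751, 607^65536=576; 607^119213 = 607^1 * 607^4 * 607^8 * 607^32 * 607^128 * 607^256 * 607^4096 * 607^16384 * 607^32768 * 607^65536 = 7 (mod 775); answer 7
Step 2: S1 = 7; r = -22; f(3) = -1*(-12) - 2*(-11) + 2*(-22) = -10; iterating: f(3)=-10, f(4)=12, f(5)=-16, f(6)=-28, f(7)=84, f(8)=-60, f(9)=-164; answer -164
Step 3: S2 = -164; w = 39; cross terms: (0*38 - 39*3)=-117, (39*29 - -36*38)=2499, (-36*3 - 0*29)=-108; twice the area = |2274| = 2274; area = 1137; answer 1137

1137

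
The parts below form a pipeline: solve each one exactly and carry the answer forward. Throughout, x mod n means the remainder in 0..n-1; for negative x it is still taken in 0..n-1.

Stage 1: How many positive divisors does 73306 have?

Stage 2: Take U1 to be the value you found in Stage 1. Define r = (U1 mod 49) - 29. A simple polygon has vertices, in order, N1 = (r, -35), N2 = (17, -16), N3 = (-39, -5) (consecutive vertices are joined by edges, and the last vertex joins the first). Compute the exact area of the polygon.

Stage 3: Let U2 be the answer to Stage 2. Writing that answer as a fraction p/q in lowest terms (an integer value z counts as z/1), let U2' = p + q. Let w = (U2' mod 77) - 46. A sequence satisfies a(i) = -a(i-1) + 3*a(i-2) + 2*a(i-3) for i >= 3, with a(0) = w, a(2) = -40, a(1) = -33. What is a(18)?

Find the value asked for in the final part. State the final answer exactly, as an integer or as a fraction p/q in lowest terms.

Stage 1: 73306 = 2 * 36653; number of divisors = (1+1) * (1+1) = 4; answer 4
Stage 2: U1 = 4; r = -25; cross terms: (-25*-16 - 17*-35)=995, (17*-5 - -39*-16)=-709, (-39*-35 - -25*-5)=1240; twice the area = |1526| = 1526; area = 763; answer 763
Stage 3: U2 = 763; threaded value p + q = 764; w = 25; a(3) = -1*(-40) + 3*(-33) + 2*(25) = -9; iterating: a(3)=-9, a(4)=-177, a(5)=70, a(6)=-619, a(7)=475, a(8)=-2192, a(9)=2379, a(10)=-8005, a(11)=10758, a(12)=-30015, a(13)=46279, a(14)=-114808, a(15)=193615, a(16)=-445481, a(17)=796710, a(18)=-1745923; answer -1745923

-1745923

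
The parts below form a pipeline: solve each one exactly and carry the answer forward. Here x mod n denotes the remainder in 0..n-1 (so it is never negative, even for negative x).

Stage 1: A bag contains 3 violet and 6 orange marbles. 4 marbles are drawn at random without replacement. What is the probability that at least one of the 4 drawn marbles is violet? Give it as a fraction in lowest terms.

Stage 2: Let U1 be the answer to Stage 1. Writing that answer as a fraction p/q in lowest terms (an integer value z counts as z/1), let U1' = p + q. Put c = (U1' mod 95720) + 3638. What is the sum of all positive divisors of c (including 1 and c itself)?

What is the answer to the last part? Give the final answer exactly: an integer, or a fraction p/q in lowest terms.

6240

Stage 1: total draws C(9,4) = 126; complement C(6,4) = 15; favorable 126 - 15 = 111; P = 37/42; answer 37/42
Stage 2: U1 = 37/42; threaded value p + q = 79; c = 3717; 3717 = 3^2 * 7 * 59; sigma = (1 + 3 + 9) * (1 + 7) * (1 + 59) = 13 * 8 * 60 = 6240; answer 6240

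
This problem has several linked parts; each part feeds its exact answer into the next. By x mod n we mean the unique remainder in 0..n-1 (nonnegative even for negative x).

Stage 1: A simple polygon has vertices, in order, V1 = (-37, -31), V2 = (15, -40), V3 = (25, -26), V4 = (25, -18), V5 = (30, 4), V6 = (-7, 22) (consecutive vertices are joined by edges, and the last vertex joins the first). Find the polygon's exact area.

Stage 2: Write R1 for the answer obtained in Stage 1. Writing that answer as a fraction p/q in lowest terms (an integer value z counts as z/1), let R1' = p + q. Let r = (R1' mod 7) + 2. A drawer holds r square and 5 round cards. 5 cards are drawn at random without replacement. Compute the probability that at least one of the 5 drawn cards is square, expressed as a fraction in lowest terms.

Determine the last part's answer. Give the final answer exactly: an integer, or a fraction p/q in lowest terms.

Stage 1: cross terms: (-37*-40 - 15*-31)=1945, (15*-26 - 25*-40)=610, (25*-18 - 25*-26)=200, (25*4 - 30*-18)=640, (30*22 - -7*4)=688, (-7*-31 - -37*22)=1031; twice the area = |5114| = 5114; area = 2557; answer 2557
Stage 2: R1 = 2557; threaded value p + q = 2558; r = 5; total draws C(10,5) = 252; complement C(5,5) = 1; favorable 252 - 1 = 251; P = 251/252; answer 251/252

251/252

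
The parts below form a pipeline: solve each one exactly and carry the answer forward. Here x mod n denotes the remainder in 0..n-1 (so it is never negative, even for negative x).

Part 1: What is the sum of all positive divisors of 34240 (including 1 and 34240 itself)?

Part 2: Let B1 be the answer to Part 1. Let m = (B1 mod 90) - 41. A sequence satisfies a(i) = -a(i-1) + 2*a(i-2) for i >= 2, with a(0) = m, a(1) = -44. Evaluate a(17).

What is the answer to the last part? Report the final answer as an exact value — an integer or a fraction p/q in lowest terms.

-1703954

Part 1: 34240 = 2^6 * 5 * 107; sigma = (1 + 2 + 4 + 8 + 16 + 32 + 64) * (1 + 5) * (1 + 107) = 127 * 6 * 108 = 82296; answer 82296
Part 2: B1 = 82296; m = -5; a(2) = -1*(-44) + 2*(-5) = 34; iterating: a(2)=34, a(3)=-122, a(4)=190, a(5)=-434, a(6)=814, a(7)=-1682, a(8)=3310, a(9)=-6674, a(10)=13294, a(11)=-26642, a(12)=53230, a(13)=-106514, a(14)=212974, a(15)=-426002, a(16)=851950, a(17)=-1703954; answer -1703954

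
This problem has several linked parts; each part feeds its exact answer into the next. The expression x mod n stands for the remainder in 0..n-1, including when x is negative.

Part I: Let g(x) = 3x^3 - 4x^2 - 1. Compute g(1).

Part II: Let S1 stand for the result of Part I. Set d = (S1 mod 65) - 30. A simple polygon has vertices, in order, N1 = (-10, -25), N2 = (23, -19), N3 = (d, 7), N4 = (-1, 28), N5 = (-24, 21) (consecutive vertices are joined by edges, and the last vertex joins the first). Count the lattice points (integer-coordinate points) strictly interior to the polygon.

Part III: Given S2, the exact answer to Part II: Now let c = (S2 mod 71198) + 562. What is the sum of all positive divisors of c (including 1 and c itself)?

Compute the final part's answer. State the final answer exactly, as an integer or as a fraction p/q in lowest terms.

2532

Part I: 3*(1)^3 - 4*(1)^2 - 1 = (3) + (-4) + (-1) = -2; answer -2
Part II: S1 = -2; d = 33; cross terms: (-10*-19 - 23*-25)=765, (23*7 - 33*-19)=788, (33*28 - -1*7)=931, (-1*21 - -24*28)=651, (-24*-25 - -10*21)=810; twice the area = |3945| = 3945; area = 3945/2; boundary points = 3 + 2 + 1 + 1 + 2 = 9; strictly interior points = area - boundary/2 + 1 = 1969; answer 1969
Part III: S2 = 1969; c = 2531; 2531 is prime, so its only divisors are 1 and 2531; sigma = 1 + 2531 = 2532; answer 2532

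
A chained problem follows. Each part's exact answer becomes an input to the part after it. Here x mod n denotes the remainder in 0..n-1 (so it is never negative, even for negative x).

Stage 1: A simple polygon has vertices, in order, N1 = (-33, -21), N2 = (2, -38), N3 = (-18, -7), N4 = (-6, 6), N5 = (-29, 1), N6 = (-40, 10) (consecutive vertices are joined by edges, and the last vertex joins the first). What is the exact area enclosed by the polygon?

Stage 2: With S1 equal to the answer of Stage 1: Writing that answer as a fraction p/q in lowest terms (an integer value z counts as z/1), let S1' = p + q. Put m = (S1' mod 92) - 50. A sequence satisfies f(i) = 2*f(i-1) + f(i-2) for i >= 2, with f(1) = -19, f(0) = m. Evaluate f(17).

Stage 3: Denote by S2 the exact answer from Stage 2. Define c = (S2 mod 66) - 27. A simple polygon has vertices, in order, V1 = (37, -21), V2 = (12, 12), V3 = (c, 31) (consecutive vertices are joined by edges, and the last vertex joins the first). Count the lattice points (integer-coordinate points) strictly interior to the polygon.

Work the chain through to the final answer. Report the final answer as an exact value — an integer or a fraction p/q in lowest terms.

Stage 1: cross terms: (-33*-38 - 2*-21)=1296, (2*-7 - -18*-38)=-698, (-18*6 - -6*-7)=-150, (-6*1 - -29*6)=168, (-29*10 - -40*1)=-250, (-40*-21 - -33*10)=1170; twice the area = |1536| = 1536; area = 768; answer 768
Stage 2: S1 = 768; threaded value p + q = 769; m = -17; f(2) = 2*(-19) + 1*(-17) = -55; iterating: f(2)=-55, f(3)=-129, f(4)=-313, f(5)=-755, f(6)=-1823, f(7)=-4401, f(8)=-10625, f(9)=-25651, f(10)=-61927, f(11)=-149505, f(12)=-360937, f(13)=-871379, f(14)=-2103695, f(15)=-5078769, f(16)=-12261233, f(17)=-29601235; answer -29601235
Stage 3: S2 = -29601235; c = 2; cross terms: (37*12 - 12*-21)=696, (12*31 - 2*12)=348, (2*-21 - 37*31)=-1189; twice the area = |-145| = 145; area = 145/2; boundary points = 1 + 1 + 1 = 3; strictly interior points = area - boundary/2 + 1 = 72; answer 72

72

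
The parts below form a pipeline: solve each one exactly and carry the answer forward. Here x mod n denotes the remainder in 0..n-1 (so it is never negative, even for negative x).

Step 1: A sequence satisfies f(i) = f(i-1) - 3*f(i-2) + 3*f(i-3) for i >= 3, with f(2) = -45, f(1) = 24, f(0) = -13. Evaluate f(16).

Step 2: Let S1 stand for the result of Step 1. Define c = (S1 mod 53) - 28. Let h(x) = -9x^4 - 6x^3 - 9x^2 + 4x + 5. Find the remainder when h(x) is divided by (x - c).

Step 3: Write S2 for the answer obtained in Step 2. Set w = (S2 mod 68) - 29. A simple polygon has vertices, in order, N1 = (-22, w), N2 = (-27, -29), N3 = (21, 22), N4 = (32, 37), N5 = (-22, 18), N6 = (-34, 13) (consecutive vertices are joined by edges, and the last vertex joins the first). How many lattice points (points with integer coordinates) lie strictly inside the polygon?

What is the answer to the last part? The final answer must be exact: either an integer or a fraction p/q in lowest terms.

1388

Step 1: f(3) = 1*(-45) - 3*(24) + 3*(-13) = -156; iterating: f(3)=-156, f(4)=51, f(5)=384, f(6)=-237, f(7)=-1236, f(8)=627, f(9)=3624, f(10)=-1965, f(11)=-10956, f(12)=5811, f(13)=32784, f(14)=-17517, f(15)=-98436, f(16)=52467; answer 52467
Step 2: S1 = 52467; c = 22; remainder = value at the root: -9*(22)^4 - 6*(22)^3 - 9*(22)^2 + 4*(22)^1 + 5 = (-2108304) + (-63888) + (-4356) + (88) + (5) = -2176455; answer -2176455
Step 3: S2 = -2176455; w = -8; cross terms: (-22*-29 - -27*-8)=422, (-27*22 - 21*-29)=15, (21*37 - 32*22)=73, (32*18 - -22*37)=1390, (-22*13 - -34*18)=326, (-34*-8 - -22*13)=558; twice the area = |2784| = 2784; area = 1392; boundary points = 1 + 3 + 1 + 1 + 1 + 3 = 10; strictly interior points = area - boundary/2 + 1 = 1388; answer 1388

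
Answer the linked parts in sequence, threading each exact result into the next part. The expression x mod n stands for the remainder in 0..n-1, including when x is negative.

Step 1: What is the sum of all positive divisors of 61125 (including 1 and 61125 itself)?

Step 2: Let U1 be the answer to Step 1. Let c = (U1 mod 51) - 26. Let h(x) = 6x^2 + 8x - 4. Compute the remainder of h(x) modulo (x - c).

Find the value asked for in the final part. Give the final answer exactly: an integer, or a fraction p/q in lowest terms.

Step 1: 61125 = 3 * 5^3 * 163; sigma = (1 + 3) * (1 + 5 + 25 + 125) * (1 + 163) = 4 * 156 * 164 = 102336; answer 102336
Step 2: U1 = 102336; c = 4; remainder = value at the root: 6*(4)^2 + 8*(4)^1 - 4 = (96) + (32) + (-4) = 124; answer 124

124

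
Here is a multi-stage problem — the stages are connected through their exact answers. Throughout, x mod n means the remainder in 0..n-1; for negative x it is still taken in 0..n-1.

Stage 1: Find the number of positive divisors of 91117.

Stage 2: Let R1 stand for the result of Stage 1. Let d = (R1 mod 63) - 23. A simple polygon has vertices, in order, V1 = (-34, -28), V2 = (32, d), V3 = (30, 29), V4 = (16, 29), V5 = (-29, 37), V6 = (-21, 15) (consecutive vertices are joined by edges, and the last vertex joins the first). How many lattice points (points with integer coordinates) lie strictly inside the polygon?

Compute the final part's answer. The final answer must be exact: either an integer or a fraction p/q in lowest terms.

3022

Stage 1: 91117 = 13 * 43 * 163; number of divisors = (1+1) * (1+1) * (1+1) = 8; answer 8
Stage 2: R1 = 8; d = -15; cross terms: (-34*-15 - 32*-28)=1406, (32*29 - 30*-15)=1378, (30*29 - 16*29)=406, (16*37 - -29*29)=1433, (-29*15 - -21*37)=342, (-21*-28 - -34*15)=1098; twice the area = |6063| = 6063; area = 6063/2; boundary points = 1 + 2 + 14 + 1 + 2 + 1 = 21; strictly interior points = area - boundary/2 + 1 = 3022; answer 3022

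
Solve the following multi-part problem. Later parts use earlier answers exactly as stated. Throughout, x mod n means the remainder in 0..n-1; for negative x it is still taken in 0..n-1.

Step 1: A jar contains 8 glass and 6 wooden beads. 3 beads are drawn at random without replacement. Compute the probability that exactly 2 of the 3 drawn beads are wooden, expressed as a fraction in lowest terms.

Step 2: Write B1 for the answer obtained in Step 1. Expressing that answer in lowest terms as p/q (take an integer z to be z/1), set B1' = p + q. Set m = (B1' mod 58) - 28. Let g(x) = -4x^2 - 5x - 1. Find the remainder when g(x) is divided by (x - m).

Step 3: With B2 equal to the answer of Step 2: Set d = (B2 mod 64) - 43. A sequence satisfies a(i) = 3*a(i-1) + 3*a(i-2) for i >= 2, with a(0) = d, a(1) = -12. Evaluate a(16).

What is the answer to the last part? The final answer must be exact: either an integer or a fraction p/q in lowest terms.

Step 1: total draws C(14,3) = 364; favorable C(6,2)*C(8,1) = 120; P = 30/91; answer 30/91
Step 2: B1 = 30/91; threaded value p + q = 121; m = -23; remainder = value at the root: -4*(-23)^2 - 5*(-23)^1 - 1 = (-2116) + (115) + (-1) = -2002; answer -2002
Step 3: B2 = -2002; d = 3; a(2) = 3*(-12) + 3*(3) = -27; iterating: a(2)=-27, a(3)=-117, a(4)=-432, a(5)=-1647, a(6)=-6237, a(7)=-23652, a(8)=-89667, a(9)=-339957, a(10)=-1288872, a(11)=-4886487, a(12)=-18526077, a(13)=-70237692, a(14)=-266291307, a(15)=-1009586997, a(16)=-3827634912; answer -3827634912

-3827634912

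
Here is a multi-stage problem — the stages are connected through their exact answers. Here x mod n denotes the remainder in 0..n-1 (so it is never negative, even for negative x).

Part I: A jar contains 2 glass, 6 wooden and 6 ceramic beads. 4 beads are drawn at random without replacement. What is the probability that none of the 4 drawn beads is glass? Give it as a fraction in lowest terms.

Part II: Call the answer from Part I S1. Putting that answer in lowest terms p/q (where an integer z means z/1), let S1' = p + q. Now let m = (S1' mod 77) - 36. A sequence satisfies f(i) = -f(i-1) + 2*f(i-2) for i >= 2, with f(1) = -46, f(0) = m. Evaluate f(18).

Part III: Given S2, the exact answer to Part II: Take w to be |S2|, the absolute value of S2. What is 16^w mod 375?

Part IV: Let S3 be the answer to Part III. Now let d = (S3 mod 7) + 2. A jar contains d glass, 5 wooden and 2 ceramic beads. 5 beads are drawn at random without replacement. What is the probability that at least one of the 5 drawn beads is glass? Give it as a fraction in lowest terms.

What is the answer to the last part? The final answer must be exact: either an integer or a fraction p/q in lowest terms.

257/264

Part I: total draws C(14,4) = 1001; favorable C(12,4) = 495; P = 45/91; answer 45/91
Part II: S1 = 45/91; threaded value p + q = 136; m = 23; f(2) = -1*(-46) + 2*(23) = 92; iterating: f(2)=92, f(3)=-184, f(4)=368, f(5)=-736, f(6)=1472, f(7)=-2944, f(8)=5888, f(9)=-11776, f(10)=23552, f(11)=-47104, f(12)=94208, f(13)=-188416, f(14)=376832, f(15)=-753664, f(16)=1507328, f(17)=-3014656, f(18)=6029312; answer 6029312
Part III: S2 = 6029312; w = 6029312; squarings mod 375: 16^1=16, 16^2=256, 16^4=286, 16^8=46, 16^16=241, 16^32=331, 16^64=61, 16^128=346, 16^256=91, 16^512=31, 16^1024=211, 16^2048=271, 16^4096=316, 16^8192=106, 16^16384=361, 16^32768=196, 16^65536=166, 16^131072=181, 16^262144=136, 16^524288=121, 16^1048576=16, 16^2097152=256, 16^4194304=286; 16^6029312 = 16^262144 * 16^524288 * 16^1048576 * 16^4194304 = 31 (mod 375); answer 31
Part IV: S3 = 31; d = 5; total draws C(12,5) = 792; complement C(7,5) = 21; favorable 792 - 21 = 771; P = 257/264; answer 257/264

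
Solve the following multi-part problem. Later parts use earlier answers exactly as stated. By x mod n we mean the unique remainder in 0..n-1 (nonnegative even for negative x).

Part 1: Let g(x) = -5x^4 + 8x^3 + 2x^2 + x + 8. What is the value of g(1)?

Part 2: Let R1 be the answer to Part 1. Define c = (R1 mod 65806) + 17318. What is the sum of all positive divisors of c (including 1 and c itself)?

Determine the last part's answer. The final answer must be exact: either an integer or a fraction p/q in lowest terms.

34720

Part 1: -5*(1)^4 + 8*(1)^3 + 2*(1)^2 + 1*(1)^1 + 8 = (-5) + (8) + (2) + (1) + (8) = 14; answer 14
Part 2: R1 = 14; c = 17332; 17332 = 2^2 * 7 * 619; sigma = (1 + 2 + 4) * (1 + 7) * (1 + 619) = 7 * 8 * 620 = 34720; answer 34720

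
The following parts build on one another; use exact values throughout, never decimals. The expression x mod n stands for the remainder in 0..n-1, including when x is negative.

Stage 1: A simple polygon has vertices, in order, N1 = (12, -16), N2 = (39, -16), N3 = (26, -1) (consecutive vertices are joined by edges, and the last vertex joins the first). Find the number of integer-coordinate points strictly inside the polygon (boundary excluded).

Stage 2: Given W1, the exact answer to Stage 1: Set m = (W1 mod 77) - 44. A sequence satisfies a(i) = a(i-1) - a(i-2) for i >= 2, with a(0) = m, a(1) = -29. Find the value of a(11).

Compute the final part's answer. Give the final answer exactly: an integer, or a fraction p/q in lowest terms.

20

Stage 1: cross terms: (12*-16 - 39*-16)=432, (39*-1 - 26*-16)=377, (26*-16 - 12*-1)=-404; twice the area = |405| = 405; area = 405/2; boundary points = 27 + 1 + 1 = 29; strictly interior points = area - boundary/2 + 1 = 189; answer 189
Stage 2: W1 = 189; m = -9; a(2) = 1*(-29) - 1*(-9) = -20; iterating: a(2)=-20, a(3)=9, a(4)=29, a(5)=20, a(6)=-9, a(7)=-29, a(8)=-20, a(9)=9, a(10)=29, a(11)=20; answer 20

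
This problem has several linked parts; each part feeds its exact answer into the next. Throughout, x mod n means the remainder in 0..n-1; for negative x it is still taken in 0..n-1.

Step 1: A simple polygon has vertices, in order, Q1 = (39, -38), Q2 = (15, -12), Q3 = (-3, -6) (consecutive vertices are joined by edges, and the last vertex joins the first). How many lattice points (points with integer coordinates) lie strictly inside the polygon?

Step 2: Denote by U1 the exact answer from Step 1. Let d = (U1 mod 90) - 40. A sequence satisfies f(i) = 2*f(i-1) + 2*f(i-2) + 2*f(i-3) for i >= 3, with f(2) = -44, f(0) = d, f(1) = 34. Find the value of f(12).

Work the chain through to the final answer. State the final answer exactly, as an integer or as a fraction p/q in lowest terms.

Step 1: cross terms: (39*-12 - 15*-38)=102, (15*-6 - -3*-12)=-126, (-3*-38 - 39*-6)=348; twice the area = |324| = 324; area = 162; boundary points = 2 + 6 + 2 = 10; strictly interior points = area - boundary/2 + 1 = 158; answer 158
Step 2: U1 = 158; d = 28; f(3) = 2*(-44) + 2*(34) + 2*(28) = 36; iterating: f(3)=36, f(4)=52, f(5)=88, f(6)=352, f(7)=984, f(8)=2848, f(9)=8368, f(10)=24400, f(11)=71232, f(12)=208000; answer 208000

208000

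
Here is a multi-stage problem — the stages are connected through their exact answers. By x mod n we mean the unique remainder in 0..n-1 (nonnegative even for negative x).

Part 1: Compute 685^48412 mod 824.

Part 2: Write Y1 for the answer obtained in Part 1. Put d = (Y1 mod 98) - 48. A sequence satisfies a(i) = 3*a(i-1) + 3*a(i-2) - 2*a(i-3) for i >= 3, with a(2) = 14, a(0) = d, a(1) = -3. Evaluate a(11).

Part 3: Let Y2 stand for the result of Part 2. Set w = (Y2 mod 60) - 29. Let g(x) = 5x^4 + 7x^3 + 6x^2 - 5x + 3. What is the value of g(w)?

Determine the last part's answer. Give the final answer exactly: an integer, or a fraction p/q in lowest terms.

Part 1: squarings mod 824: 685^1=685, 685^2=369, 685^4=201, 685^8=25, 685^16=625, 685^32=49, 685^64=753, 685^128=97, 685^256=345, 685^512=369, 685^1024=201, 685^2048=25, 685^4096=625, 685^8192=49, 685^16384=753, 685^32768=97; 685^48412 = 685^4 * 685^8 * 685^16 * 685^256 * 685^1024 * 685^2048 * 685^4096 * 685^8192 * 685^32768 = 753 (mod 824); answer 753
Part 2: Y1 = 753; d = 19; a(3) = 3*(14) + 3*(-3) - 2*(19) = -5; iterating: a(3)=-5, a(4)=33, a(5)=56, a(6)=277, a(7)=933, a(8)=3518, a(9)=12799, a(10)=47085, a(11)=172616; answer 172616
Part 3: Y2 = 172616; w = 27; 5*(27)^4 + 7*(27)^3 + 6*(27)^2 - 5*(27)^1 + 3 = (2657205) + (137781) + (4374) + (-135) + (3) = 2799228; answer 2799228

2799228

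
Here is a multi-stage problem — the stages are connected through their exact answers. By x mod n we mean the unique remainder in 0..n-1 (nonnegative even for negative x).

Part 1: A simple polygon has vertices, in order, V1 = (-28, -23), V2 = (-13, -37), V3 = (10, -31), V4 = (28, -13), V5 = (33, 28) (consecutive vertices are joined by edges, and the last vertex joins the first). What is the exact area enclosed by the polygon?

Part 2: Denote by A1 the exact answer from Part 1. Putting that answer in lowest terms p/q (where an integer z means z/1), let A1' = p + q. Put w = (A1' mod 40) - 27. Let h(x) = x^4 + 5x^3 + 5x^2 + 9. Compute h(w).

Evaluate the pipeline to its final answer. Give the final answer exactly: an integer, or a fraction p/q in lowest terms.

0

Part 1: cross terms: (-28*-37 - -13*-23)=737, (-13*-31 - 10*-37)=773, (10*-13 - 28*-31)=738, (28*28 - 33*-13)=1213, (33*-23 - -28*28)=25; twice the area = |3486| = 3486; area = 1743; answer 1743
Part 2: A1 = 1743; threaded value p + q = 1744; w = -3; 1*(-3)^4 + 5*(-3)^3 + 5*(-3)^2 + 9 = (81) + (-135) + (45) + (9) = 0; answer 0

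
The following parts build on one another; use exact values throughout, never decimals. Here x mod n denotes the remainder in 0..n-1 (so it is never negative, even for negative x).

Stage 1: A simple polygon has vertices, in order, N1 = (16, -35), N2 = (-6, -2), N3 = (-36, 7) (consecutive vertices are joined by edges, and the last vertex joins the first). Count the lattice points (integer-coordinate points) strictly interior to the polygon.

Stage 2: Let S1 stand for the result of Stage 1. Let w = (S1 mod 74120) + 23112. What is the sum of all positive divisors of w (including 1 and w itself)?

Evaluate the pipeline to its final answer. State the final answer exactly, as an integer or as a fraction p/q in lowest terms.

Stage 1: cross terms: (16*-2 - -6*-35)=-242, (-6*7 - -36*-2)=-114, (-36*-35 - 16*7)=1148; twice the area = |792| = 792; area = 396; boundary points = 11 + 3 + 2 = 16; strictly interior points = area - boundary/2 + 1 = 389; answer 389
Stage 2: S1 = 389; w = 23501; 23501 = 71 * 331; sigma = (1 + 71) * (1 + 331) = 72 * 332 = 23904; answer 23904

23904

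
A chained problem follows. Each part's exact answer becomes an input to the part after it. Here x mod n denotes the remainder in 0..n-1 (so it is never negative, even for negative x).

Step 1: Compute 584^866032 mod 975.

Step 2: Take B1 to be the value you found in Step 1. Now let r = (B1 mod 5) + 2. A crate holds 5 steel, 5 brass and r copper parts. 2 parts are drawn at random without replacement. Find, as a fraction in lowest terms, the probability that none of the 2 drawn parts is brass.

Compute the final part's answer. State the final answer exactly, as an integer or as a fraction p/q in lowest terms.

14/39

Step 1: squarings mod 975: 584^1=584, 584^2=781, 584^4=586, 584^8=196, 584^16=391, 584^32=781, 584^64=586, 584^128=196, 584^256=391, 584^512=781, 584^1024=586, 584^2048=196, 584^4096=391, 584^8192=781, 584^16384=586, 584^32768=196, 584^65536=391, 584^131072=781, 584^262144=586, 584^524288=196; 584^866032 = 584^16 * 584^32 * 584^64 * 584^128 * 584^512 * 584^1024 * 584^4096 * 584^8192 * 584^65536 * 584^262144 * 584^524288 = 781 (mod 975); answer 781
Step 2: B1 = 781; r = 3; total draws C(13,2) = 78; favorable C(8,2) = 28; P = 14/39; answer 14/39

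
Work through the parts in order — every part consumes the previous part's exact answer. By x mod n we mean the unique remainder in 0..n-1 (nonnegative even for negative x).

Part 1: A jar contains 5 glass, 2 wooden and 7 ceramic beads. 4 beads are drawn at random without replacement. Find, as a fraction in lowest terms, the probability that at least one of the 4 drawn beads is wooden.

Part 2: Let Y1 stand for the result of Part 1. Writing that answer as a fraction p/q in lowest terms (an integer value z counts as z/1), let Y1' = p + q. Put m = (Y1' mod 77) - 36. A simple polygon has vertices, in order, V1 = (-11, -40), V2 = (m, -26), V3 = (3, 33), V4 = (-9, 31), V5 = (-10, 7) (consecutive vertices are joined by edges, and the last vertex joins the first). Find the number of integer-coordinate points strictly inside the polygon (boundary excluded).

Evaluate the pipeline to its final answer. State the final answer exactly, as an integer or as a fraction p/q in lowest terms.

1610

Part 1: total draws C(14,4) = 1001; complement C(12,4) = 495; favorable 1001 - 495 = 506; P = 46/91; answer 46/91
Part 2: Y1 = 46/91; threaded value p + q = 137; m = 24; cross terms: (-11*-26 - 24*-40)=1246, (24*33 - 3*-26)=870, (3*31 - -9*33)=390, (-9*7 - -10*31)=247, (-10*-40 - -11*7)=477; twice the area = |3230| = 3230; area = 1615; boundary points = 7 + 1 + 2 + 1 + 1 = 12; strictly interior points = area - boundary/2 + 1 = 1610; answer 1610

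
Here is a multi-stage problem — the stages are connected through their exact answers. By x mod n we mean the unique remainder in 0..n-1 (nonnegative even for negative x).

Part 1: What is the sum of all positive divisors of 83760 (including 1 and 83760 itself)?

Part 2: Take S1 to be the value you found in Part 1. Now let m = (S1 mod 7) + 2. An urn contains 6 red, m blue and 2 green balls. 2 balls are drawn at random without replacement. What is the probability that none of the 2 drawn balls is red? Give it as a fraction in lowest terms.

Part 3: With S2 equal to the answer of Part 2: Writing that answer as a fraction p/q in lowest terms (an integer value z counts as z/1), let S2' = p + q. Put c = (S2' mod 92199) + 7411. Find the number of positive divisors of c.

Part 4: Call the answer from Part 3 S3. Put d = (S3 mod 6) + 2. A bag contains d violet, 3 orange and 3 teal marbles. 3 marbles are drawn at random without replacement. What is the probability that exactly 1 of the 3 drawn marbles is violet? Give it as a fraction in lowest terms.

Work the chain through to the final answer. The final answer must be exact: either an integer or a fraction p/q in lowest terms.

Part 1: 83760 = 2^4 * 3 * 5 * 349; sigma = (1 + 2 + 4 + 8 + 16) * (1 + 3) * (1 + 5) * (1 + 349) = 31 * 4 * 6 * 350 = 260400; answer 260400
Part 2: S1 = 260400; m = 2; total draws C(10,2) = 45; favorable C(4,2) = 6; P = 2/15; answer 2/15
Part 3: S2 = 2/15; threaded value p + q = 17; c = 7428; 7428 = 2^2 * 3 * 619; number of divisors = (2+1) * (1+1) * (1+1) = 12; answer 12
Part 4: S3 = 12; d = 2; total draws C(8,3) = 56; favorable C(2,1)*C(6,2) = 30; P = 15/28; answer 15/28

15/28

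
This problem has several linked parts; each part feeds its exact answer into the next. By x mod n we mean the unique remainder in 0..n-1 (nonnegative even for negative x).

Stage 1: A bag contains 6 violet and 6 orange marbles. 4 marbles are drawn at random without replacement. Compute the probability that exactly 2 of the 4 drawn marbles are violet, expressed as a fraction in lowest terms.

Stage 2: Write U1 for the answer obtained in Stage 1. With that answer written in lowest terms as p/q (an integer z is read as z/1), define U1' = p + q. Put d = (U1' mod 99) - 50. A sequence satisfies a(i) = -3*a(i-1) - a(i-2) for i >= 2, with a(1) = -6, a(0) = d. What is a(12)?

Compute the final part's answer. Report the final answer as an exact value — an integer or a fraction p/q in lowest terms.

Stage 1: total draws C(12,4) = 495; favorable C(6,2)*C(6,2) = 225; P = 5/11; answer 5/11
Stage 2: U1 = 5/11; threaded value p + q = 16; d = -34; a(2) = -3*(-6) - 1*(-34) = 52; iterating: a(2)=52, a(3)=-150, a(4)=398, a(5)=-1044, a(6)=2734, a(7)=-7158, a(8)=18740, a(9)=-49062, a(10)=128446, a(11)=-336276, a(12)=880382; answer 880382

880382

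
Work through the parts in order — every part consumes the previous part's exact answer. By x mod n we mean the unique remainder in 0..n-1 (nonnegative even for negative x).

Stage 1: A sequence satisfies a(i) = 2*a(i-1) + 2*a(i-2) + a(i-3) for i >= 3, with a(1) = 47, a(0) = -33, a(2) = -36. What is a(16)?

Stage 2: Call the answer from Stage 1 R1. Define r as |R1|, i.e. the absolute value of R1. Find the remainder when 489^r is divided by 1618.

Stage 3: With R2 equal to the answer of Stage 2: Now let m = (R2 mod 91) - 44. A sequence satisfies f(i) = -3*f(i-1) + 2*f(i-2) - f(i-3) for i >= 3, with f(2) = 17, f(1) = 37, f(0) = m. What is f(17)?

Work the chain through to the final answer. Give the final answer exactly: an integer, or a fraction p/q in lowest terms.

659670028

Stage 1: a(3) = 2*(-36) + 2*(47) + 1*(-33) = -11; iterating: a(3)=-11, a(4)=-47, a(5)=-152, a(6)=-409, a(7)=-1169, a(8)=-3308, a(9)=-9363, a(10)=-26511, a(11)=-75056, a(12)=-212497, a(13)=-601617, a(14)=-1703284, a(15)=-4822299, a(16)=-13652783; answer -13652783
Stage 2: R1 = -13652783; r = 13652783; squarings mod 1618: 489^1=489, 489^2=1275, 489^4=1153, 489^8=1031, 489^16=1553, 489^32=989, 489^64=849, 489^128=791, 489^256=1133, 489^512=615, 489^1024=1231, 489^2048=913, 489^4096=299, 489^8192=411, 489^16384=649, 489^32768=521, 489^65536=1235, 489^131072=1069, 489^262144=453, 489^524288=1341, 489^1048576=683, 489^2097152=505, 489^4194304=999, 489^8388608=1313; 489^13652783 = 489^1 * 489^2 * 489^4 * 489^8 * 489^32 * 489^256 * 489^512 * 489^4096 * 489^16384 * 489^1048576 * 489^4194304 * 489^8388608 = 601 (mod 1618); answer 601
Stage 3: R2 = 601; m = 11; f(3) = -3*(17) + 2*(37) - 1*(11) = 12; iterating: f(3)=12, f(4)=-39, f(5)=124, f(6)=-462, f(7)=1673, f(8)=-6067, f(9)=22009, f(10)=-79834, f(11)=289587, f(12)=-1050438, f(13)=3810322, f(14)=-13821429, f(15)=50135369, f(16)=-181859287, f(17)=659670028; answer 659670028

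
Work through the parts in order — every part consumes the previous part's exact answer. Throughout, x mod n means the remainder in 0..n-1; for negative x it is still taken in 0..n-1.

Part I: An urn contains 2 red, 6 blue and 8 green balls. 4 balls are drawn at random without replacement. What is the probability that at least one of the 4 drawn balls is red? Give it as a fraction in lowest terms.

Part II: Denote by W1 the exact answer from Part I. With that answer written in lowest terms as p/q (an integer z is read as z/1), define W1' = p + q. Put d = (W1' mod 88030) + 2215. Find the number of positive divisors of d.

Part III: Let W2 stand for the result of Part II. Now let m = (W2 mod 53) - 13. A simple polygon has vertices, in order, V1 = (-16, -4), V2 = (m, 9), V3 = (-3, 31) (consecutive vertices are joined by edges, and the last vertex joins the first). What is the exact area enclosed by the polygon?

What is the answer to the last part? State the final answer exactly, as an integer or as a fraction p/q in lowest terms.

388

Part I: total draws C(16,4) = 1820; complement C(14,4) = 1001; favorable 1820 - 1001 = 819; P = 9/20; answer 9/20
Part II: W1 = 9/20; threaded value p + q = 29; d = 2244; 2244 = 2^2 * 3 * 11 * 17; number of divisors = (2+1) * (1+1) * (1+1) * (1+1) = 24; answer 24
Part III: W2 = 24; m = 11; cross terms: (-16*9 - 11*-4)=-100, (11*31 - -3*9)=368, (-3*-4 - -16*31)=508; twice the area = |776| = 776; area = 388; answer 388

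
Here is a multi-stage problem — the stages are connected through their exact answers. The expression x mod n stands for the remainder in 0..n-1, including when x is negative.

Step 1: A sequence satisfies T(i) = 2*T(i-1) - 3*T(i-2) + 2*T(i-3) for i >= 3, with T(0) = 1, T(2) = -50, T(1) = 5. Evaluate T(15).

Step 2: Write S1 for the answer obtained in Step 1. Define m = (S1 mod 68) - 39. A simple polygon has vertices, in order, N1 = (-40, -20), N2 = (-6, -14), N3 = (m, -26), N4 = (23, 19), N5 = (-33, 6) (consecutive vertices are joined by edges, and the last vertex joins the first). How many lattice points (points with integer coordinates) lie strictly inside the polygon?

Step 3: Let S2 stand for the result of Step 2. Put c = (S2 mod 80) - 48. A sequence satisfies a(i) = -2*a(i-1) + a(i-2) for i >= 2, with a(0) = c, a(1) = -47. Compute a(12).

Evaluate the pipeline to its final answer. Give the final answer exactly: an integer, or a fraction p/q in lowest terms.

Step 1: T(3) = 2*(-50) - 3*(5) + 2*(1) = -113; iterating: T(3)=-113, T(4)=-66, T(5)=107, T(6)=186, T(7)=-81, T(8)=-506, T(9)=-397, T(10)=562, T(11)=1303, T(12)=126, T(13)=-2533, T(14)=-2838, T(15)=2175; answer 2175
Step 2: S1 = 2175; m = 28; cross terms: (-40*-14 - -6*-20)=440, (-6*-26 - 28*-14)=548, (28*19 - 23*-26)=1130, (23*6 - -33*19)=765, (-33*-20 - -40*6)=900; twice the area = |3783| = 3783; area = 3783/2; boundary points = 2 + 2 + 5 + 1 + 1 = 11; strictly interior points = area - boundary/2 + 1 = 1887; answer 1887
Step 3: S2 = 1887; c = -1; a(2) = -2*(-47) + 1*(-1) = 93; iterating: a(2)=93, a(3)=-233, a(4)=559, a(5)=-1351, a(6)=3261, a(7)=-7873, a(8)=19007, a(9)=-45887, a(10)=110781, a(11)=-267449, a(12)=645679; answer 645679

645679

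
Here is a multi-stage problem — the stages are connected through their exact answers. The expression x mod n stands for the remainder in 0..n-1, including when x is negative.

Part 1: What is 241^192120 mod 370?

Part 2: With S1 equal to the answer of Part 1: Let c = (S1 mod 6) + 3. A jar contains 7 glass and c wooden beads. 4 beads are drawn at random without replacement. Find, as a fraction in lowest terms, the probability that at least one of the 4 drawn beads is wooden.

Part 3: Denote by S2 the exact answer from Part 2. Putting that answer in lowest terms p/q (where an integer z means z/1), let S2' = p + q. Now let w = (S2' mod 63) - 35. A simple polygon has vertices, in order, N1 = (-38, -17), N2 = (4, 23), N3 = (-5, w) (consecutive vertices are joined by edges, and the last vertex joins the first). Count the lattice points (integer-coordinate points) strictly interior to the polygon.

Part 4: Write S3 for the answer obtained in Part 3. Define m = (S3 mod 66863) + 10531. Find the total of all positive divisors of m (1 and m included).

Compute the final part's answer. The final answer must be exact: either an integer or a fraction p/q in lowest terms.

Part 1: squarings mod 370: 241^1=241, 241^2=361, 241^4=81, 241^8=271, 241^16=181, 241^32=201, 241^64=71, 241^128=231, 241^256=81, 241^512=271, 241^1024=181, 241^2048=201, 241^4096=71, 241^8192=231, 241^16384=81, 241^32768=271, 241^65536=181, 241^131072=201; 241^192120 = 241^8 * 241^16 * 241^32 * 241^64 * 241^512 * 241^1024 * 241^2048 * 241^8192 * 241^16384 * 241^32768 * 241^131072 = 211 (mod 370); answer 211
Part 2: S1 = 211; c = 4; total draws C(11,4) = 330; complement C(7,4) = 35; favorable 330 - 35 = 295; P = 59/66; answer 59/66
Part 3: S2 = 59/66; threaded value p + q = 125; w = 27; cross terms: (-38*23 - 4*-17)=-806, (4*27 - -5*23)=223, (-5*-17 - -38*27)=1111; twice the area = |528| = 528; area = 264; boundary points = 2 + 1 + 11 = 14; strictly interior points = area - boundary/2 + 1 = 258; answer 258
Part 4: S3 = 258; m = 10789; 10789 is prime, so its only divisors are 1 and 10789; sigma = 1 + 10789 = 10790; answer 10790

10790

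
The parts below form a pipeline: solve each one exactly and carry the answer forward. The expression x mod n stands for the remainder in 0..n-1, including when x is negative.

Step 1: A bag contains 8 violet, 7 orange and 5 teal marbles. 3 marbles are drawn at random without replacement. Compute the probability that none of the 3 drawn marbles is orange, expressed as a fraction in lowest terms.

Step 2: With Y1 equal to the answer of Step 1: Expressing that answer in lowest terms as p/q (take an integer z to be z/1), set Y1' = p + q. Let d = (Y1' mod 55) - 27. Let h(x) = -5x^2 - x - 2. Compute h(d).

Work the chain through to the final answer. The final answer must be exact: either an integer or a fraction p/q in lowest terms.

-3408

Step 1: total draws C(20,3) = 1140; favorable C(13,3) = 286; P = 143/570; answer 143/570
Step 2: Y1 = 143/570; threaded value p + q = 713; d = 26; -5*(26)^2 - 1*(26)^1 - 2 = (-3380) + (-26) + (-2) = -3408; answer -3408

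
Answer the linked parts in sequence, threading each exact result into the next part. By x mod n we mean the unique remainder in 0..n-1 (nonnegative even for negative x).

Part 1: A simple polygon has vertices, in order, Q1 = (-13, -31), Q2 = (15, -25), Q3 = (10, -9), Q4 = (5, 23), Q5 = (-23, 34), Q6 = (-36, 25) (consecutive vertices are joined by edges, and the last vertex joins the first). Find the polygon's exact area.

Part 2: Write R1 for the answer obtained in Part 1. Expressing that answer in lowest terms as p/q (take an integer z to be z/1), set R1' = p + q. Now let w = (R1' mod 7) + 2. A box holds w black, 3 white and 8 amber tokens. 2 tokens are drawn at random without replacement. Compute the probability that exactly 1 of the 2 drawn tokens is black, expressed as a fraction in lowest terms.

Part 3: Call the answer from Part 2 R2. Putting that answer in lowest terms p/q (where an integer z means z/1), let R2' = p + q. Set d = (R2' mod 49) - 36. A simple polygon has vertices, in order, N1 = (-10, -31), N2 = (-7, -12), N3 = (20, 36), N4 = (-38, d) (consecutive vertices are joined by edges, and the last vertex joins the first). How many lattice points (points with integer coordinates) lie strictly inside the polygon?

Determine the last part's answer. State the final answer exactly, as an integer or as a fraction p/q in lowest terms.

706

Part 1: cross terms: (-13*-25 - 15*-31)=790, (15*-9 - 10*-25)=115, (10*23 - 5*-9)=275, (5*34 - -23*23)=699, (-23*25 - -36*34)=649, (-36*-31 - -13*25)=1441; twice the area = |3969| = 3969; area = 3969/2; answer 3969/2
Part 2: R1 = 3969/2; threaded value p + q = 3971; w = 4; total draws C(15,2) = 105; favorable C(4,1)*C(11,1) = 44; P = 44/105; answer 44/105
Part 3: R2 = 44/105; threaded value p + q = 149; d = -34; cross terms: (-10*-12 - -7*-31)=-97, (-7*36 - 20*-12)=-12, (20*-34 - -38*36)=688, (-38*-31 - -10*-34)=838; twice the area = |1417| = 1417; area = 1417/2; boundary points = 1 + 3 + 2 + 1 = 7; strictly interior points = area - boundary/2 + 1 = 706; answer 706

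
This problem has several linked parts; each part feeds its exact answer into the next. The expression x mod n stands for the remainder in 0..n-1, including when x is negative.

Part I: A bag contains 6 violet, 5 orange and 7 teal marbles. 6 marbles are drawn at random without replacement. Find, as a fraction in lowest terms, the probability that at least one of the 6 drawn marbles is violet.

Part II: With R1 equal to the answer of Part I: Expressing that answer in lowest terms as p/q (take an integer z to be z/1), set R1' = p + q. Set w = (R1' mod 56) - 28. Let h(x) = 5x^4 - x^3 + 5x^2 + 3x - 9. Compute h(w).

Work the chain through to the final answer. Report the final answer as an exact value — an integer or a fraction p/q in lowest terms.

72503

Part I: total draws C(18,6) = 18564; complement C(12,6) = 924; favorable 18564 - 924 = 17640; P = 210/221; answer 210/221
Part II: R1 = 210/221; threaded value p + q = 431; w = 11; 5*(11)^4 - 1*(11)^3 + 5*(11)^2 + 3*(11)^1 - 9 = (73205) + (-1331) + (605) + (33) + (-9) = 72503; answer 72503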